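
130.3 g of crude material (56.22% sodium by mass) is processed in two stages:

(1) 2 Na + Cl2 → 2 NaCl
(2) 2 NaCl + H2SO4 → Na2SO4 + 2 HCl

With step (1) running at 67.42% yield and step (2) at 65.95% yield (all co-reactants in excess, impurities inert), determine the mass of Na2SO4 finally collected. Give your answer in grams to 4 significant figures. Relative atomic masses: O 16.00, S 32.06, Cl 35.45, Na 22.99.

100.6 g

Pure Na = 130.3 × 0.5622 = 73.255 g.
M(Na) = 22.99 g/mol.
M(Na2SO4) = 2(22.99) + 32.06 + 4(16.00) = 142.04 g/mol.
n(Na) = 73.255 / 22.99 = 3.1864 mol.
Step 1 (Na:NaCl = 2:2): theoretical n(NaCl) = 3.1864 mol; at 67.42% yield, n(NaCl) = 2.1483 mol.
Step 2 (NaCl:Na2SO4 = 2:1): theoretical n(Na2SO4) = 1.0741 mol, so theoretical mass = 1.0741 × 142.04 = 152.57 g.
At 65.95% yield, actual mass of Na2SO4 = 152.57 × 0.6595 = 100.62 g.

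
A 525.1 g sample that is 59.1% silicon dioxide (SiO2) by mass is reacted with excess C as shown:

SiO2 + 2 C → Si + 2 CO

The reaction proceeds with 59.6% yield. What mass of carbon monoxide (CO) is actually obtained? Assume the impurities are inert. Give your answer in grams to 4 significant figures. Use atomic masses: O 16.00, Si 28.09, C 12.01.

Pure SiO2 available = 525.1 g × 0.591 = 310.33 g.
M(SiO2) = 28.09 + 2(16.00) = 60.09 g/mol.
M(CO) = 12.01 + 16.00 = 28.01 g/mol.
n(SiO2) = 310.33 g / 60.09 g/mol = 5.1645 mol.
From the equation the SiO2:CO mole ratio is 1:2, so n(CO) = 5.1645 × 2/1 = 10.329 mol.
Mass of CO = 10.329 mol × 28.01 g/mol = 289.31 g.
Actual mass collected = 289.31 g × 0.596 = 172.43 g.

172.4 g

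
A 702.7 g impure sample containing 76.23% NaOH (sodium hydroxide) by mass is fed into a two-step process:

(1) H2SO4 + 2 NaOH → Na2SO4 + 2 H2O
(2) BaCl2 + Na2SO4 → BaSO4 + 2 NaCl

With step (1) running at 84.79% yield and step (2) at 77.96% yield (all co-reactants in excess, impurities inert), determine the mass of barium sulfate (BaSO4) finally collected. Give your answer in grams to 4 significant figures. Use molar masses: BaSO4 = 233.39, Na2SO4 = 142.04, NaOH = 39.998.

Pure NaOH = 702.7 × 0.7623 = 535.67 g.
n(NaOH) = 535.67 / 39.998 = 13.392 mol.
Step 1 (NaOH:Na2SO4 = 2:1): theoretical n(Na2SO4) = 6.6962 mol; at 84.79% yield, n(Na2SO4) = 5.6777 mol.
Step 2 (Na2SO4:BaSO4 = 1:1): theoretical n(BaSO4) = 5.6777 mol, so theoretical mass = 5.6777 × 233.39 = 1325.1 g.
At 77.96% yield, actual mass of BaSO4 = 1325.1 × 0.7796 = 1033.1 g.

1033 g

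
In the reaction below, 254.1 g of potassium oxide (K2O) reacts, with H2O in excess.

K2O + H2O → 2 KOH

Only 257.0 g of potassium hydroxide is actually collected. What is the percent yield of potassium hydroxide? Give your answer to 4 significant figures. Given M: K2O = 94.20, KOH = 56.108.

n(K2O) = 254.10 g / 94.20 g/mol = 2.6975 mol.
From the equation the K2O:KOH mole ratio is 1:2, so n(KOH) = 2.6975 × 2/1 = 5.3949 mol.
Mass of KOH = 5.3949 mol × 56.108 g/mol = 302.70 g.
This is the theoretical yield. Percent yield = 257.0 g / 302.70 g × 100% = 84.903%.

84.90 %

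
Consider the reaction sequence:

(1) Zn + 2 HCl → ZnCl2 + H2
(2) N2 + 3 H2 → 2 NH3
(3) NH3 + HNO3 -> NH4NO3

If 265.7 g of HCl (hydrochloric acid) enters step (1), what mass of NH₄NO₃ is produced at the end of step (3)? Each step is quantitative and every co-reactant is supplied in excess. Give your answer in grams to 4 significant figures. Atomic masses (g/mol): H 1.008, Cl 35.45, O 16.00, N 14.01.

M(HCl) = 1.008 + 35.45 = 36.458 g/mol.
M(NH4NO3) = 2(14.01) + 4(1.008) + 3(16.00) = 80.052 g/mol.
n(HCl) = 265.7 / 36.458 = 7.2878 mol.
Reaction (1): HCl→H2 ratio 2:1 ⇒ n(H2) = 3.6439 mol.
Reaction (2): H2→NH3 ratio 3:2 ⇒ n(NH3) = 2.4293 mol.
Reaction (3): NH3→NH4NO3 ratio 1:1 ⇒ n(NH4NO3) = 2.4293 mol.
Mass of NH4NO3 = 2.4293 × 80.052 = 194.47 g.

194.5 g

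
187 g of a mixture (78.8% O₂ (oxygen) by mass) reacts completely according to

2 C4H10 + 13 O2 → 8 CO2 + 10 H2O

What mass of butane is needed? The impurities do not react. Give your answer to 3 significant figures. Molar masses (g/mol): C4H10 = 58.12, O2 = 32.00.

41.2 g

Mass of pure O2 = 187 g × 0.788 = 147.4 g.
n(O2) = 147.4 g / 32.00 g/mol = 4.605 mol.
From the equation the O2:C4H10 mole ratio is 13:2, so n(C4H10) = 4.605 × 2/13 = 0.7084 mol.
Mass of C4H10 = 0.7084 mol × 58.12 g/mol = 41.17 g.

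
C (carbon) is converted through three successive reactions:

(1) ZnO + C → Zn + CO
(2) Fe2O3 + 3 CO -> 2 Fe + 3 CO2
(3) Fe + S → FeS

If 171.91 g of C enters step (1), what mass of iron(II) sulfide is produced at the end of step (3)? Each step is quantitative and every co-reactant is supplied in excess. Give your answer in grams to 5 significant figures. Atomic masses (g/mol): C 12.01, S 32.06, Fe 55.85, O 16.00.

838.89 g

M(C) = 12.01 g/mol.
M(FeS) = 55.85 + 32.06 = 87.91 g/mol.
n(C) = 171.91 / 12.01 = 14.3139 mol.
Reaction (1): C→CO ratio 1:1 ⇒ n(CO) = 14.3139 mol.
Reaction (2): CO→Fe ratio 3:2 ⇒ n(Fe) = 9.54260 mol.
Reaction (3): Fe→FeS ratio 1:1 ⇒ n(FeS) = 9.54260 mol.
Mass of FeS = 9.54260 × 87.91 = 838.890 g.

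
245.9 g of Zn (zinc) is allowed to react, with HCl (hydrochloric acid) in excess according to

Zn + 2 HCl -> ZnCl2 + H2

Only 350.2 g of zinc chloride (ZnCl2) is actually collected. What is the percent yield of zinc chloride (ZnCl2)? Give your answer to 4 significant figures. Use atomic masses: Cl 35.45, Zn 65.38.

M(Zn) = 65.38 g/mol.
M(ZnCl2) = 65.38 + 2(35.45) = 136.28 g/mol.
n(Zn) = 245.90 g / 65.38 g/mol = 3.7611 mol.
From the equation the Zn:ZnCl2 mole ratio is 1:1, so n(ZnCl2) = 3.7611 × 1/1 = 3.7611 mol.
Mass of ZnCl2 = 3.7611 mol × 136.28 g/mol = 512.56 g.
This is the theoretical yield. Percent yield = 350.2 g / 512.56 g × 100% = 68.324%.

68.32 %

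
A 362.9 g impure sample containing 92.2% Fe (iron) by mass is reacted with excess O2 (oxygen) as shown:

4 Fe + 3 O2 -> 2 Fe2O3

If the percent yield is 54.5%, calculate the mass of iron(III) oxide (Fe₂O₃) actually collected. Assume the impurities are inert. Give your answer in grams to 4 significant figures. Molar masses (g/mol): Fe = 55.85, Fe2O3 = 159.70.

260.7 g

Pure Fe available = 362.9 g × 0.922 = 334.59 g.
n(Fe) = 334.59 g / 55.85 g/mol = 5.9909 mol.
From the equation the Fe:Fe2O3 mole ratio is 4:2, so n(Fe2O3) = 5.9909 × 2/4 = 2.9955 mol.
Mass of Fe2O3 = 2.9955 mol × 159.70 g/mol = 478.38 g.
Actual mass collected = 478.38 g × 0.545 = 260.72 g.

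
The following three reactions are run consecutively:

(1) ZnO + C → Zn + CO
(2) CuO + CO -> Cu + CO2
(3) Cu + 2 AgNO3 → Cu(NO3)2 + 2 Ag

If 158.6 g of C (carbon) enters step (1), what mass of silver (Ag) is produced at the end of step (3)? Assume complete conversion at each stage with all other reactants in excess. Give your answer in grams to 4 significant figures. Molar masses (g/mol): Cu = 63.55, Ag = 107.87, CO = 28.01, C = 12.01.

n(C) = 158.6 / 12.01 = 13.206 mol.
Reaction (1): C→CO ratio 1:1 ⇒ n(CO) = 13.206 mol.
Reaction (2): CO→Cu ratio 1:1 ⇒ n(Cu) = 13.206 mol.
Reaction (3): Cu→Ag ratio 1:2 ⇒ n(Ag) = 26.411 mol.
Mass of Ag = 26.411 × 107.87 = 2849.0 g.

2849 g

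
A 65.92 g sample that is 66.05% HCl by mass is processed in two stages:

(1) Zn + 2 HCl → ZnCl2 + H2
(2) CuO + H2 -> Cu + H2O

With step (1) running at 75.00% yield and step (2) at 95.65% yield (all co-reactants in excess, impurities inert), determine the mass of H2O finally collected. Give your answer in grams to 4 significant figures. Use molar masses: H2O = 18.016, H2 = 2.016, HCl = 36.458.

Pure HCl = 65.92 × 0.6605 = 43.540 g.
n(HCl) = 43.540 / 36.458 = 1.1943 mol.
Step 1 (HCl:H2 = 2:1): theoretical n(H2) = 0.59713 mol; at 75.00% yield, n(H2) = 0.44785 mol.
Step 2 (H2:H2O = 1:1): theoretical n(H2O) = 0.44785 mol, so theoretical mass = 0.44785 × 18.016 = 8.0684 g.
At 95.65% yield, actual mass of H2O = 8.0684 × 0.9565 = 7.7174 g.

7.717 g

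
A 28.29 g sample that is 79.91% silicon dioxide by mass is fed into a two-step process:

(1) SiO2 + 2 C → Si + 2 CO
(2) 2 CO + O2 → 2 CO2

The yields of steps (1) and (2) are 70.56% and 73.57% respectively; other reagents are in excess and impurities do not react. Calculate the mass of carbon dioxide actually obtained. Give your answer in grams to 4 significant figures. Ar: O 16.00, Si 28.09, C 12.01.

17.19 g

Pure SiO2 = 28.29 × 0.7991 = 22.607 g.
M(SiO2) = 28.09 + 2(16.00) = 60.09 g/mol.
M(CO2) = 12.01 + 2(16.00) = 44.01 g/mol.
n(SiO2) = 22.607 / 60.09 = 0.37621 mol.
Step 1 (SiO2:CO = 1:2): theoretical n(CO) = 0.75242 mol; at 70.56% yield, n(CO) = 0.53091 mol.
Step 2 (CO:CO2 = 2:2): theoretical n(CO2) = 0.53091 mol, so theoretical mass = 0.53091 × 44.01 = 23.365 g.
At 73.57% yield, actual mass of CO2 = 23.365 × 0.7357 = 17.190 g.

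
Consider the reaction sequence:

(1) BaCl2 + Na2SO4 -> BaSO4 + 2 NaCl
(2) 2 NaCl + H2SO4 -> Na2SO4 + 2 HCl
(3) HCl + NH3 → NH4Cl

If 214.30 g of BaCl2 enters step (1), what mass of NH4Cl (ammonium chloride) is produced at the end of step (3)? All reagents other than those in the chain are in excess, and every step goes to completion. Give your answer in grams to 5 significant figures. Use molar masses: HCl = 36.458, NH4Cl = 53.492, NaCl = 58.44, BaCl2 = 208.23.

n(BaCl2) = 214.30 / 208.23 = 1.02915 mol.
Reaction (1): BaCl2→NaCl ratio 1:2 ⇒ n(NaCl) = 2.05830 mol.
Reaction (2): NaCl→HCl ratio 2:2 ⇒ n(HCl) = 2.05830 mol.
Reaction (3): HCl→NH4Cl ratio 1:1 ⇒ n(NH4Cl) = 2.05830 mol.
Mass of NH4Cl = 2.05830 × 53.492 = 110.103 g.

110.10 g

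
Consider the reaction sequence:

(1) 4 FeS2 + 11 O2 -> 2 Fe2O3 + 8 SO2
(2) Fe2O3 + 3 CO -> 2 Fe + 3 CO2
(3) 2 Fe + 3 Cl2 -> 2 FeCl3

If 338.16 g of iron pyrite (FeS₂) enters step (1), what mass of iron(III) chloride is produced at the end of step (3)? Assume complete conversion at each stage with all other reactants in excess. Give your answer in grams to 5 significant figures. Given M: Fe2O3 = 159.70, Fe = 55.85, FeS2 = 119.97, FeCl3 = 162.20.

457.19 g

n(FeS2) = 338.16 / 119.97 = 2.81870 mol.
Reaction (1): FeS2→Fe2O3 ratio 4:2 ⇒ n(Fe2O3) = 1.40935 mol.
Reaction (2): Fe2O3→Fe ratio 1:2 ⇒ n(Fe) = 2.81870 mol.
Reaction (3): Fe→FeCl3 ratio 2:2 ⇒ n(FeCl3) = 2.81870 mol.
Mass of FeCl3 = 2.81870 × 162.20 = 457.194 g.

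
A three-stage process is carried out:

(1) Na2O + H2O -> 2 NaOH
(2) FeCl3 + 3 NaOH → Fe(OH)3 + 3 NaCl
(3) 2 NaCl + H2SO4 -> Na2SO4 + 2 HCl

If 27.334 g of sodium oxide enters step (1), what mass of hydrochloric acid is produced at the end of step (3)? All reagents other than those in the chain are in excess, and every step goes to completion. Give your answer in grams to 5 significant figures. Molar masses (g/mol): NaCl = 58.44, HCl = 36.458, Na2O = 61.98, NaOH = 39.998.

32.157 g

n(Na2O) = 27.334 / 61.98 = 0.441013 mol.
Reaction (1): Na2O→NaOH ratio 1:2 ⇒ n(NaOH) = 0.882026 mol.
Reaction (2): NaOH→NaCl ratio 3:3 ⇒ n(NaCl) = 0.882026 mol.
Reaction (3): NaCl→HCl ratio 2:2 ⇒ n(HCl) = 0.882026 mol.
Mass of HCl = 0.882026 × 36.458 = 32.1569 g.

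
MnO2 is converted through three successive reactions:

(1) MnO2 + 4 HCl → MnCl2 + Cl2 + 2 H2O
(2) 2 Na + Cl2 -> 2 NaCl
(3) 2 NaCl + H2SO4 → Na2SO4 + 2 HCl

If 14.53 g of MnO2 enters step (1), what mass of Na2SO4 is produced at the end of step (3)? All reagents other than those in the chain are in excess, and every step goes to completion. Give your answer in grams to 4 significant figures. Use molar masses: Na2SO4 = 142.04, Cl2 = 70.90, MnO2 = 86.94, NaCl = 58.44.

23.74 g

n(MnO2) = 14.53 / 86.94 = 0.16713 mol.
Reaction (1): MnO2→Cl2 ratio 1:1 ⇒ n(Cl2) = 0.16713 mol.
Reaction (2): Cl2→NaCl ratio 1:2 ⇒ n(NaCl) = 0.33425 mol.
Reaction (3): NaCl→Na2SO4 ratio 2:1 ⇒ n(Na2SO4) = 0.16713 mol.
Mass of Na2SO4 = 0.16713 × 142.04 = 23.739 g.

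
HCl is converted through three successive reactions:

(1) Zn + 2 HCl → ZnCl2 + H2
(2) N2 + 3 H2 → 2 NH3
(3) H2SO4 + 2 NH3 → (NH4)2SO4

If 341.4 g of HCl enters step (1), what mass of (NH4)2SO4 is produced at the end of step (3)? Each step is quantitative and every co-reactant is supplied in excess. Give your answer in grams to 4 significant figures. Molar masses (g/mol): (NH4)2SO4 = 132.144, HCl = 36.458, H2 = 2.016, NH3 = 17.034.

206.2 g

n(HCl) = 341.4 / 36.458 = 9.3642 mol.
Reaction (1): HCl→H2 ratio 2:1 ⇒ n(H2) = 4.6821 mol.
Reaction (2): H2→NH3 ratio 3:2 ⇒ n(NH3) = 3.1214 mol.
Reaction (3): NH3→(NH4)2SO4 ratio 2:1 ⇒ n((NH4)2SO4) = 1.5607 mol.
Mass of (NH4)2SO4 = 1.5607 × 132.144 = 206.24 g.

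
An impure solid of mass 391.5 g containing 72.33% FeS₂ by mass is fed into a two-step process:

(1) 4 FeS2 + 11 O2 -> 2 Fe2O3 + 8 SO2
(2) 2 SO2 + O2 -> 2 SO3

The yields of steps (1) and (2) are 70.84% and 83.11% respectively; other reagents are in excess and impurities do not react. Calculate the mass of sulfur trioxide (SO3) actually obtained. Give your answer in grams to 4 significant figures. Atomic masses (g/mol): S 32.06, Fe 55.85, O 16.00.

Pure FeS2 = 391.5 × 0.7233 = 283.17 g.
M(FeS2) = 55.85 + 2(32.06) = 119.97 g/mol.
M(SO3) = 32.06 + 3(16.00) = 80.06 g/mol.
n(FeS2) = 283.17 / 119.97 = 2.3604 mol.
Step 1 (FeS2:SO2 = 4:8): theoretical n(SO2) = 4.7207 mol; at 70.84% yield, n(SO2) = 3.3442 mol.
Step 2 (SO2:SO3 = 2:2): theoretical n(SO3) = 3.3442 mol, so theoretical mass = 3.3442 × 80.06 = 267.73 g.
At 83.11% yield, actual mass of SO3 = 267.73 × 0.8311 = 222.51 g.

222.5 g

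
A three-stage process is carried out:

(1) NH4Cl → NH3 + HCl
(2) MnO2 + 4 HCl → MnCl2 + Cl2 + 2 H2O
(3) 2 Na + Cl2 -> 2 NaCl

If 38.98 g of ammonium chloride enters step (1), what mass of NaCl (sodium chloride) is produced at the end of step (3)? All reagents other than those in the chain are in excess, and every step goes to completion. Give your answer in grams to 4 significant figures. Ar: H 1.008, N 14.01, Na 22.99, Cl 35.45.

21.29 g

M(NH4Cl) = 14.01 + 4(1.008) + 35.45 = 53.492 g/mol.
M(NaCl) = 22.99 + 35.45 = 58.44 g/mol.
n(NH4Cl) = 38.98 / 53.492 = 0.72871 mol.
Reaction (1): NH4Cl→HCl ratio 1:1 ⇒ n(HCl) = 0.72871 mol.
Reaction (2): HCl→Cl2 ratio 4:1 ⇒ n(Cl2) = 0.18218 mol.
Reaction (3): Cl2→NaCl ratio 1:2 ⇒ n(NaCl) = 0.36435 mol.
Mass of NaCl = 0.36435 × 58.44 = 21.293 g.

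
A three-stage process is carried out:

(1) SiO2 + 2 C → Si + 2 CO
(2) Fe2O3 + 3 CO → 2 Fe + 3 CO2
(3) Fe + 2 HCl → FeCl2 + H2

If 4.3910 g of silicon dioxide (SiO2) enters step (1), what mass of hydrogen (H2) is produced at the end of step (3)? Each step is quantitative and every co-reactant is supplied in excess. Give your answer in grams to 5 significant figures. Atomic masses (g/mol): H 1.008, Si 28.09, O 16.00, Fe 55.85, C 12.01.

M(SiO2) = 28.09 + 2(16.00) = 60.09 g/mol.
M(H2) = 2(1.008) = 2.016 g/mol.
n(SiO2) = 4.3910 / 60.09 = 0.0730737 mol.
Reaction (1): SiO2→CO ratio 1:2 ⇒ n(CO) = 0.146147 mol.
Reaction (2): CO→Fe ratio 3:2 ⇒ n(Fe) = 0.0974316 mol.
Reaction (3): Fe→H2 ratio 1:1 ⇒ n(H2) = 0.0974316 mol.
Mass of H2 = 0.0974316 × 2.016 = 0.196422 g.

0.19642 g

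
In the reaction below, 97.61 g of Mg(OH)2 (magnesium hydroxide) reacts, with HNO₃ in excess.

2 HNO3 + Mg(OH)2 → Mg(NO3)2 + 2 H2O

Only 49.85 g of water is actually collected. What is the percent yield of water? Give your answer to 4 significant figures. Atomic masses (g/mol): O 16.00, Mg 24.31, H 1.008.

M(Mg(OH)2) = 24.31 + 2(16.00) + 2(1.008) = 58.326 g/mol.
M(H2O) = 2(1.008) + 16.00 = 18.016 g/mol.
n(Mg(OH)2) = 97.610 g / 58.326 g/mol = 1.6735 mol.
From the equation the Mg(OH)2:H2O mole ratio is 1:2, so n(H2O) = 1.6735 × 2/1 = 3.3470 mol.
Mass of H2O = 3.3470 mol × 18.016 g/mol = 60.300 g.
This is the theoretical yield. Percent yield = 49.85 g / 60.300 g × 100% = 82.669%.

82.67 %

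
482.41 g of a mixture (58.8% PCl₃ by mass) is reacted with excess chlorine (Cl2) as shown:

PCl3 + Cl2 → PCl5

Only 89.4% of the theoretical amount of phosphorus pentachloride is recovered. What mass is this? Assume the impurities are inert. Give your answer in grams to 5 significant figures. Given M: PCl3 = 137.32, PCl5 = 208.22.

384.52 g

Pure PCl3 available = 482.41 g × 0.588 = 283.657 g.
n(PCl3) = 283.657 g / 137.32 g/mol = 2.06566 mol.
From the equation the PCl3:PCl5 mole ratio is 1:1, so n(PCl5) = 2.06566 × 1/1 = 2.06566 mol.
Mass of PCl5 = 2.06566 mol × 208.22 g/mol = 430.113 g.
Actual mass collected = 430.113 g × 0.894 = 384.521 g.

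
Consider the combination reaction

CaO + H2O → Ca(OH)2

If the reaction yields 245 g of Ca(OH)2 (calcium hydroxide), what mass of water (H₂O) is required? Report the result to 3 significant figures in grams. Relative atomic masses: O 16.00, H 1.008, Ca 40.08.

59.6 g

M(Ca(OH)2) = 40.08 + 2(16.00) + 2(1.008) = 74.096 g/mol.
M(H2O) = 2(1.008) + 16.00 = 18.016 g/mol.
n(Ca(OH)2) = 245.0 g / 74.096 g/mol = 3.307 mol.
From the equation the Ca(OH)2:H2O mole ratio is 1:1, so n(H2O) = 3.307 × 1/1 = 3.307 mol.
Mass of H2O = 3.307 mol × 18.016 g/mol = 59.57 g.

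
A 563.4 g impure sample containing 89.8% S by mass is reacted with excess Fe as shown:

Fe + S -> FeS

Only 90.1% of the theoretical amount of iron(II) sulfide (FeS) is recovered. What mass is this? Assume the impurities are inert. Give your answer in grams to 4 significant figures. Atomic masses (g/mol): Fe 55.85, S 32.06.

Pure S available = 563.4 g × 0.898 = 505.93 g.
M(S) = 32.06 g/mol.
M(FeS) = 55.85 + 32.06 = 87.91 g/mol.
n(S) = 505.93 g / 32.06 g/mol = 15.781 mol.
From the equation the S:FeS mole ratio is 1:1, so n(FeS) = 15.781 × 1/1 = 15.781 mol.
Mass of FeS = 15.781 mol × 87.91 g/mol = 1387.3 g.
Actual mass collected = 1387.3 g × 0.901 = 1250.0 g.

1250 g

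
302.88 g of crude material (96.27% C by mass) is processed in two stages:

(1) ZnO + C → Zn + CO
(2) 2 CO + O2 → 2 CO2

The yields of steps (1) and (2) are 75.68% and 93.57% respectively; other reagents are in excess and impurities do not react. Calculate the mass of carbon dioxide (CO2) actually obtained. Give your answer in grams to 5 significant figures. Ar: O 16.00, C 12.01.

Pure C = 302.88 × 0.9627 = 291.583 g.
M(C) = 12.01 g/mol.
M(CO2) = 12.01 + 2(16.00) = 44.01 g/mol.
n(C) = 291.583 / 12.01 = 24.2783 mol.
Step 1 (C:CO = 1:1): theoretical n(CO) = 24.2783 mol; at 75.68% yield, n(CO) = 18.3738 mol.
Step 2 (CO:CO2 = 2:2): theoretical n(CO2) = 18.3738 mol, so theoretical mass = 18.3738 × 44.01 = 808.632 g.
At 93.57% yield, actual mass of CO2 = 808.632 × 0.9357 = 756.637 g.

756.64 g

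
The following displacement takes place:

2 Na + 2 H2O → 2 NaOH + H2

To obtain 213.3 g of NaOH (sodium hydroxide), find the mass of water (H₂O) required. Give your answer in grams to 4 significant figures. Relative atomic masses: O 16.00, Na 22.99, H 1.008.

M(NaOH) = 22.99 + 16.00 + 1.008 = 39.998 g/mol.
M(H2O) = 2(1.008) + 16.00 = 18.016 g/mol.
n(NaOH) = 213.30 g / 39.998 g/mol = 5.3328 mol.
From the equation the NaOH:H2O mole ratio is 2:2, so n(H2O) = 5.3328 × 2/2 = 5.3328 mol.
Mass of H2O = 5.3328 mol × 18.016 g/mol = 96.075 g.

96.08 g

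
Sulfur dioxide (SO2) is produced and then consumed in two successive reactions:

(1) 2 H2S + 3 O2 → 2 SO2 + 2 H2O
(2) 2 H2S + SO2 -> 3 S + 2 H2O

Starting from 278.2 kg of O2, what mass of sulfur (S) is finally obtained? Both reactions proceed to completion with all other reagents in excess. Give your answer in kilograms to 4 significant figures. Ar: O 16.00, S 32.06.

M(O2) = 2(16.00) = 32.00 g/mol.
M(S) = 32.06 g/mol.
278.2 kg = 278200 g.
n(O2) = 278200 / 32.00 = 8693.8 mol.
Step 1 gives a 3:2 ratio of O2 to SO2, so n(SO2) = 5795.8 mol.
In step 2 the SO2:S ratio is 1:3, so n(S) = 17388 mol.
Mass of S = 17388 × 32.06 = 557440 g = 557.4 kg.

557.4 kg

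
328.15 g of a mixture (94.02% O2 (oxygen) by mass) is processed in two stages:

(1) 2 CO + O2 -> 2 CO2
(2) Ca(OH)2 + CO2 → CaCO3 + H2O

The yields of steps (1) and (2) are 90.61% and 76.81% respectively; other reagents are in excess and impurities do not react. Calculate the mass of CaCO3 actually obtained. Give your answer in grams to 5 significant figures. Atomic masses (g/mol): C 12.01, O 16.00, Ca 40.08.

Pure O2 = 328.15 × 0.9402 = 308.527 g.
M(O2) = 2(16.00) = 32.00 g/mol.
M(CaCO3) = 40.08 + 12.01 + 3(16.00) = 100.09 g/mol.
n(O2) = 308.527 / 32.00 = 9.64146 mol.
Step 1 (O2:CO2 = 1:2): theoretical n(CO2) = 19.2829 mol; at 90.61% yield, n(CO2) = 17.4722 mol.
Step 2 (CO2:CaCO3 = 1:1): theoretical n(CaCO3) = 17.4722 mol, so theoretical mass = 17.4722 × 100.09 = 1748.80 g.
At 76.81% yield, actual mass of CaCO3 = 1748.80 × 0.7681 = 1343.25 g.

1343.3 g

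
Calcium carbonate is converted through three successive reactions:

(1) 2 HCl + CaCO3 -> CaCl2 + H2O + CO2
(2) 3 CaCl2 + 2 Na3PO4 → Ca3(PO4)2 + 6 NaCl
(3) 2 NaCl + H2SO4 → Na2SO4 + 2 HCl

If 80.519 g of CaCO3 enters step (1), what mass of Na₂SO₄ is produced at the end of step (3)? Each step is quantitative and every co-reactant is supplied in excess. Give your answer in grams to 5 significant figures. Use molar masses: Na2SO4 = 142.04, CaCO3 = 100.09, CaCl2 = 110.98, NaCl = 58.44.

114.27 g

n(CaCO3) = 80.519 / 100.09 = 0.804466 mol.
Reaction (1): CaCO3→CaCl2 ratio 1:1 ⇒ n(CaCl2) = 0.804466 mol.
Reaction (2): CaCl2→NaCl ratio 3:6 ⇒ n(NaCl) = 1.60893 mol.
Reaction (3): NaCl→Na2SO4 ratio 2:1 ⇒ n(Na2SO4) = 0.804466 mol.
Mass of Na2SO4 = 0.804466 × 142.04 = 114.266 g.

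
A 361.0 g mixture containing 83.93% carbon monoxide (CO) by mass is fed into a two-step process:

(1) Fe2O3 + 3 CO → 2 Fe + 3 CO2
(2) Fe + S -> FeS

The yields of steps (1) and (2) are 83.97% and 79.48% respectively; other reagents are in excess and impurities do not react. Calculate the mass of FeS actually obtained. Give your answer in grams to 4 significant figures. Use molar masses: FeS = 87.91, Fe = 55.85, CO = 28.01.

423.1 g

Pure CO = 361.0 × 0.8393 = 302.99 g.
n(CO) = 302.99 / 28.01 = 10.817 mol.
Step 1 (CO:Fe = 3:2): theoretical n(Fe) = 7.2114 mol; at 83.97% yield, n(Fe) = 6.0554 mol.
Step 2 (Fe:FeS = 1:1): theoretical n(FeS) = 6.0554 mol, so theoretical mass = 6.0554 × 87.91 = 532.33 g.
At 79.48% yield, actual mass of FeS = 532.33 × 0.7948 = 423.10 g.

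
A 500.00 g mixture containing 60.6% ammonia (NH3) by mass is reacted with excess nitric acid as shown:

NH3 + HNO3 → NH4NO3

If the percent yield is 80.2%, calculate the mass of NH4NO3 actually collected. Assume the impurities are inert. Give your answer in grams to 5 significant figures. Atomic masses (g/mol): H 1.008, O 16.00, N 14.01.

Pure NH3 available = 500.00 g × 0.606 = 303.000 g.
M(NH3) = 14.01 + 3(1.008) = 17.034 g/mol.
M(NH4NO3) = 2(14.01) + 4(1.008) + 3(16.00) = 80.052 g/mol.
n(NH3) = 303.000 g / 17.034 g/mol = 17.7880 mol.
From the equation the NH3:NH4NO3 mole ratio is 1:1, so n(NH4NO3) = 17.7880 × 1/1 = 17.7880 mol.
Mass of NH4NO3 = 17.7880 mol × 80.052 g/mol = 1423.96 g.
Actual mass collected = 1423.96 g × 0.802 = 1142.02 g.

1142.0 g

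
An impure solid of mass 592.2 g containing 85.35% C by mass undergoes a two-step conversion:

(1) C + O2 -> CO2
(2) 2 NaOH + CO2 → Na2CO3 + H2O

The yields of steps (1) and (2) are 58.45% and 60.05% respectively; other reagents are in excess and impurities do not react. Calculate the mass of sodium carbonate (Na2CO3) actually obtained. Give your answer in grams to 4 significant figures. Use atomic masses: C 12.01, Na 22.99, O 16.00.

1566 g

Pure C = 592.2 × 0.8535 = 505.44 g.
M(C) = 12.01 g/mol.
M(Na2CO3) = 2(22.99) + 12.01 + 3(16.00) = 105.99 g/mol.
n(C) = 505.44 / 12.01 = 42.085 mol.
Step 1 (C:CO2 = 1:1): theoretical n(CO2) = 42.085 mol; at 58.45% yield, n(CO2) = 24.599 mol.
Step 2 (CO2:Na2CO3 = 1:1): theoretical n(Na2CO3) = 24.599 mol, so theoretical mass = 24.599 × 105.99 = 2607.2 g.
At 60.05% yield, actual mass of Na2CO3 = 2607.2 × 0.6005 = 1565.6 g.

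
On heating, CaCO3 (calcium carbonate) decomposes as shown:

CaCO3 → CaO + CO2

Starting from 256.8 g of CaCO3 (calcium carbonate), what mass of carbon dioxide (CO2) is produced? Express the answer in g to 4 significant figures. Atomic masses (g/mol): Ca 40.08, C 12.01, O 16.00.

112.9 g

M(CaCO3) = 40.08 + 12.01 + 3(16.00) = 100.09 g/mol.
M(CO2) = 12.01 + 2(16.00) = 44.01 g/mol.
n(CaCO3) = 256.80 g / 100.09 g/mol = 2.5657 mol.
From the equation the CaCO3:CO2 mole ratio is 1:1, so n(CO2) = 2.5657 × 1/1 = 2.5657 mol.
Mass of CO2 = 2.5657 mol × 44.01 g/mol = 112.92 g.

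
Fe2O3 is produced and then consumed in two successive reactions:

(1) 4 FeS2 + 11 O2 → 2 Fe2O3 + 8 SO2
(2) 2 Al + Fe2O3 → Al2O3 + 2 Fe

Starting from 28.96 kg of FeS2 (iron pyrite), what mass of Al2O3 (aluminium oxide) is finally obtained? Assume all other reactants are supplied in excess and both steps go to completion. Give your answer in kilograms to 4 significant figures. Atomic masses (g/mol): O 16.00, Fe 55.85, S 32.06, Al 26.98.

12.31 kg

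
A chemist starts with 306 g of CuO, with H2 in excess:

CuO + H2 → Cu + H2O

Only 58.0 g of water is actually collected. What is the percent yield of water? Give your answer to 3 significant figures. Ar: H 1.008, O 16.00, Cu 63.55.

M(CuO) = 63.55 + 16.00 = 79.55 g/mol.
M(H2O) = 2(1.008) + 16.00 = 18.016 g/mol.
n(CuO) = 306.0 g / 79.55 g/mol = 3.847 mol.
From the equation the CuO:H2O mole ratio is 1:1, so n(H2O) = 3.847 × 1/1 = 3.847 mol.
Mass of H2O = 3.847 mol × 18.016 g/mol = 69.30 g.
This is the theoretical yield. Percent yield = 58.0 g / 69.30 g × 100% = 83.69%.

83.7 %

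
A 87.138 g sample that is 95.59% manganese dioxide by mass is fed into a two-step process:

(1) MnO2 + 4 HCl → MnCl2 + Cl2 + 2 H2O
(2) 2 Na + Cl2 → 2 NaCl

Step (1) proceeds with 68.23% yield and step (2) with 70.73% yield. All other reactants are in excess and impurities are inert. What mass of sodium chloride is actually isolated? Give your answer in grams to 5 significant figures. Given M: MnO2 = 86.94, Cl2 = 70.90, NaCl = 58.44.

54.041 g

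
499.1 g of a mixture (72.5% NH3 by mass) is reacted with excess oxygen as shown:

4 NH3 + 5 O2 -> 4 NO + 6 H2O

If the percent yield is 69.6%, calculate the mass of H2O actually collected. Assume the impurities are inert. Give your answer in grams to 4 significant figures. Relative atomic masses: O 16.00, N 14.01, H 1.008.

399.5 g

Pure NH3 available = 499.1 g × 0.725 = 361.85 g.
M(NH3) = 14.01 + 3(1.008) = 17.034 g/mol.
M(H2O) = 2(1.008) + 16.00 = 18.016 g/mol.
n(NH3) = 361.85 g / 17.034 g/mol = 21.243 mol.
From the equation the NH3:H2O mole ratio is 4:6, so n(H2O) = 21.243 × 6/4 = 31.864 mol.
Mass of H2O = 31.864 mol × 18.016 g/mol = 574.06 g.
Actual mass collected = 574.06 g × 0.696 = 399.55 g.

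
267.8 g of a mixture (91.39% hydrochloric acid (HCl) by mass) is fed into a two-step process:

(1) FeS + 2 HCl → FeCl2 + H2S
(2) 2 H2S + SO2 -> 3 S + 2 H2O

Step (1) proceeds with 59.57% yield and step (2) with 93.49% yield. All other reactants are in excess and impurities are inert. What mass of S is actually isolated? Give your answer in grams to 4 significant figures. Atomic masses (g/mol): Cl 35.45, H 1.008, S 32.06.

89.89 g

Pure HCl = 267.8 × 0.9139 = 244.74 g.
M(HCl) = 1.008 + 35.45 = 36.458 g/mol.
M(S) = 32.06 g/mol.
n(HCl) = 244.74 / 36.458 = 6.7130 mol.
Step 1 (HCl:H2S = 2:1): theoretical n(H2S) = 3.3565 mol; at 59.57% yield, n(H2S) = 1.9995 mol.
Step 2 (H2S:S = 2:3): theoretical n(S) = 2.9992 mol, so theoretical mass = 2.9992 × 32.06 = 96.154 g.
At 93.49% yield, actual mass of S = 96.154 × 0.9349 = 89.895 g.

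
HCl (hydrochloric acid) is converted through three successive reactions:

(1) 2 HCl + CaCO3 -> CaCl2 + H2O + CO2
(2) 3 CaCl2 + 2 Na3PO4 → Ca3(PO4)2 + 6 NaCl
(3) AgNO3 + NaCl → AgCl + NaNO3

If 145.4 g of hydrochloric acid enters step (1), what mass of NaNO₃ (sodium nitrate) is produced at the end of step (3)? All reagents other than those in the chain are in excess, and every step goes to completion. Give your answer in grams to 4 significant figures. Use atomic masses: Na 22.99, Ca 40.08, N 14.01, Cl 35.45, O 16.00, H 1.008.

M(HCl) = 1.008 + 35.45 = 36.458 g/mol.
M(NaNO3) = 22.99 + 14.01 + 3(16.00) = 85.00 g/mol.
n(HCl) = 145.4 / 36.458 = 3.9882 mol.
Reaction (1): HCl→CaCl2 ratio 2:1 ⇒ n(CaCl2) = 1.9941 mol.
Reaction (2): CaCl2→NaCl ratio 3:6 ⇒ n(NaCl) = 3.9882 mol.
Reaction (3): NaCl→NaNO3 ratio 1:1 ⇒ n(NaNO3) = 3.9882 mol.
Mass of NaNO3 = 3.9882 × 85.00 = 338.99 g.

339.0 g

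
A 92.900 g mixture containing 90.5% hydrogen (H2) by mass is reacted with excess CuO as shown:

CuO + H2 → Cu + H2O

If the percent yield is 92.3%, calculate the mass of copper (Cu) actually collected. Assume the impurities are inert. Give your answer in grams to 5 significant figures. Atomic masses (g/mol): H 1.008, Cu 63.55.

2446.2 g

Pure H2 available = 92.900 g × 0.905 = 84.0745 g.
M(H2) = 2(1.008) = 2.016 g/mol.
M(Cu) = 63.55 g/mol.
n(H2) = 84.0745 g / 2.016 g/mol = 41.7036 mol.
From the equation the H2:Cu mole ratio is 1:1, so n(Cu) = 41.7036 × 1/1 = 41.7036 mol.
Mass of Cu = 41.7036 mol × 63.55 g/mol = 2650.27 g.
Actual mass collected = 2650.27 g × 0.923 = 2446.19 g.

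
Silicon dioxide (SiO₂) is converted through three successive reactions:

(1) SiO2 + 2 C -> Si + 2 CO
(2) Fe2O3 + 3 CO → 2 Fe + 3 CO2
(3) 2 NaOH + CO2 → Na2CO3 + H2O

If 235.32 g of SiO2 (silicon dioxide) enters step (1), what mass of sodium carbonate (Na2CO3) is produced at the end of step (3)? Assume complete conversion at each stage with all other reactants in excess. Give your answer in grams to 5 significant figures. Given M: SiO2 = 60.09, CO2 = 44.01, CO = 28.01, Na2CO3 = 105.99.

830.14 g

n(SiO2) = 235.32 / 60.09 = 3.91613 mol.
Reaction (1): SiO2→CO ratio 1:2 ⇒ n(CO) = 7.83225 mol.
Reaction (2): CO→CO2 ratio 3:3 ⇒ n(CO2) = 7.83225 mol.
Reaction (3): CO2→Na2CO3 ratio 1:1 ⇒ n(Na2CO3) = 7.83225 mol.
Mass of Na2CO3 = 7.83225 × 105.99 = 830.140 g.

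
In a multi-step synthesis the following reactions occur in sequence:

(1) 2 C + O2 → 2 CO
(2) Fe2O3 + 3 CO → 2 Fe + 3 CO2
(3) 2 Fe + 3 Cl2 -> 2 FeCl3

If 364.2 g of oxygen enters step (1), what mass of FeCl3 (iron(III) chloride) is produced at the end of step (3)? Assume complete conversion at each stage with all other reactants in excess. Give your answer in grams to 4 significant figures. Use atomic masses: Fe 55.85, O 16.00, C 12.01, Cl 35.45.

2461 g

M(O2) = 2(16.00) = 32.00 g/mol.
M(FeCl3) = 55.85 + 3(35.45) = 162.20 g/mol.
n(O2) = 364.2 / 32.00 = 11.381 mol.
Reaction (1): O2→CO ratio 1:2 ⇒ n(CO) = 22.762 mol.
Reaction (2): CO→Fe ratio 3:2 ⇒ n(Fe) = 15.175 mol.
Reaction (3): Fe→FeCl3 ratio 2:2 ⇒ n(FeCl3) = 15.175 mol.
Mass of FeCl3 = 15.175 × 162.20 = 2461.4 g.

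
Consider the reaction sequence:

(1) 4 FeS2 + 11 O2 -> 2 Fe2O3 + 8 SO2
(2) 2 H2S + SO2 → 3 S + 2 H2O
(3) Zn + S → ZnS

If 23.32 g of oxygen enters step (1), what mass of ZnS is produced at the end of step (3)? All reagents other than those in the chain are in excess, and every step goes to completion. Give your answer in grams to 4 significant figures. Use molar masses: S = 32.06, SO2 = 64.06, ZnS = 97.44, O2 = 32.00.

n(O2) = 23.32 / 32.00 = 0.72875 mol.
Reaction (1): O2→SO2 ratio 11:8 ⇒ n(SO2) = 0.53000 mol.
Reaction (2): SO2→S ratio 1:3 ⇒ n(S) = 1.5900 mol.
Reaction (3): S→ZnS ratio 1:1 ⇒ n(ZnS) = 1.5900 mol.
Mass of ZnS = 1.5900 × 97.44 = 154.93 g.

154.9 g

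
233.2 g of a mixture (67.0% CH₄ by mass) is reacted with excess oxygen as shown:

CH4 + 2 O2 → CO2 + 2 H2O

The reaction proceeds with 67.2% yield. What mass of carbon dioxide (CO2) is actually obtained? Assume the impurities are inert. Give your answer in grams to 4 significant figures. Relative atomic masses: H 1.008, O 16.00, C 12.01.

288.0 g

Pure CH4 available = 233.2 g × 0.670 = 156.24 g.
M(CH4) = 12.01 + 4(1.008) = 16.042 g/mol.
M(CO2) = 12.01 + 2(16.00) = 44.01 g/mol.
n(CH4) = 156.24 g / 16.042 g/mol = 9.7397 mol.
From the equation the CH4:CO2 mole ratio is 1:1, so n(CO2) = 9.7397 × 1/1 = 9.7397 mol.
Mass of CO2 = 9.7397 mol × 44.01 g/mol = 428.64 g.
Actual mass collected = 428.64 g × 0.672 = 288.05 g.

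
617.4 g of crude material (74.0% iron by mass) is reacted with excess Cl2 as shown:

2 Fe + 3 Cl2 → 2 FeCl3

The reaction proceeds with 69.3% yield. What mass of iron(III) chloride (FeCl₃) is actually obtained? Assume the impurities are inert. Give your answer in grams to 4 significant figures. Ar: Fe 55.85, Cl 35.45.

919.5 g

Pure Fe available = 617.4 g × 0.740 = 456.88 g.
M(Fe) = 55.85 g/mol.
M(FeCl3) = 55.85 + 3(35.45) = 162.20 g/mol.
n(Fe) = 456.88 g / 55.85 g/mol = 8.1804 mol.
From the equation the Fe:FeCl3 mole ratio is 2:2, so n(FeCl3) = 8.1804 × 2/2 = 8.1804 mol.
Mass of FeCl3 = 8.1804 mol × 162.20 g/mol = 1326.9 g.
Actual mass collected = 1326.9 g × 0.693 = 919.52 g.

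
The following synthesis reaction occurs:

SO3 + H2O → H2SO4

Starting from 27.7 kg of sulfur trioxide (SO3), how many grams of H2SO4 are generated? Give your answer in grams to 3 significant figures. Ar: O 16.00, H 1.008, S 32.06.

33900 g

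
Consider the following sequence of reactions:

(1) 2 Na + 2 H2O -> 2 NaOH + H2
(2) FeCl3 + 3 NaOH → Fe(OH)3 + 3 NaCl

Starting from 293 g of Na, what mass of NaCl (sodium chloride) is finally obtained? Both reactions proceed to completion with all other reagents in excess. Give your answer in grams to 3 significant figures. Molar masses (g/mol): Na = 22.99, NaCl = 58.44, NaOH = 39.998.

745 g

n(Na) = 293.0 / 22.99 = 12.74 mol.
Step 1 gives a 2:2 ratio of Na to NaOH, so n(NaOH) = 12.74 mol.
In step 2 the NaOH:NaCl ratio is 3:3, so n(NaCl) = 12.74 mol.
Mass of NaCl = 12.74 × 58.44 = 744.8 g.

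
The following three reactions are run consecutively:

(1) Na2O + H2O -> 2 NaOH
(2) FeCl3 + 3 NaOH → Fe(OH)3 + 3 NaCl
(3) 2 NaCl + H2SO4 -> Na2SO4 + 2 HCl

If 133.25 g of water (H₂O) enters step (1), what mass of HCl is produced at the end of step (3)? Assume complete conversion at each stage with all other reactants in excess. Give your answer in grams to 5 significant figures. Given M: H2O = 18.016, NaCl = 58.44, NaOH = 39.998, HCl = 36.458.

539.30 g

n(H2O) = 133.25 / 18.016 = 7.39620 mol.
Reaction (1): H2O→NaOH ratio 1:2 ⇒ n(NaOH) = 14.7924 mol.
Reaction (2): NaOH→NaCl ratio 3:3 ⇒ n(NaCl) = 14.7924 mol.
Reaction (3): NaCl→HCl ratio 2:2 ⇒ n(HCl) = 14.7924 mol.
Mass of HCl = 14.7924 × 36.458 = 539.302 g.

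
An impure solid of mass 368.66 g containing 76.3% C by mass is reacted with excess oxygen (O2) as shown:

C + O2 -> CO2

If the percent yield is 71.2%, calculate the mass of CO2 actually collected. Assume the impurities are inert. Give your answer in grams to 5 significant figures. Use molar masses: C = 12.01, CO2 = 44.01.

Pure C available = 368.66 g × 0.763 = 281.288 g.
n(C) = 281.288 g / 12.01 g/mol = 23.4211 mol.
From the equation the C:CO2 mole ratio is 1:1, so n(CO2) = 23.4211 × 1/1 = 23.4211 mol.
Mass of CO2 = 23.4211 mol × 44.01 g/mol = 1030.76 g.
Actual mass collected = 1030.76 g × 0.712 = 733.903 g.

733.90 g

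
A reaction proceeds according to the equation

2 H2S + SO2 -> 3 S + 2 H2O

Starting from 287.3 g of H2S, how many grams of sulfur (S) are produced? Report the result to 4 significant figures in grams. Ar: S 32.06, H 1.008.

405.5 g

M(H2S) = 2(1.008) + 32.06 = 34.076 g/mol.
M(S) = 32.06 g/mol.
n(H2S) = 287.30 g / 34.076 g/mol = 8.4312 mol.
From the equation the H2S:S mole ratio is 2:3, so n(S) = 8.4312 × 3/2 = 12.647 mol.
Mass of S = 12.647 mol × 32.06 g/mol = 405.45 g.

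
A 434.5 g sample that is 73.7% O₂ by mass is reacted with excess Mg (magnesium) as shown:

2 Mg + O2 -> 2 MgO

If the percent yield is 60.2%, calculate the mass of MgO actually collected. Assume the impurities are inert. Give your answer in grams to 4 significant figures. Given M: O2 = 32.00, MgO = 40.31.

485.7 g

Pure O2 available = 434.5 g × 0.737 = 320.23 g.
n(O2) = 320.23 g / 32.00 g/mol = 10.007 mol.
From the equation the O2:MgO mole ratio is 1:2, so n(MgO) = 10.007 × 2/1 = 20.014 mol.
Mass of MgO = 20.014 mol × 40.31 g/mol = 806.77 g.
Actual mass collected = 806.77 g × 0.602 = 485.68 g.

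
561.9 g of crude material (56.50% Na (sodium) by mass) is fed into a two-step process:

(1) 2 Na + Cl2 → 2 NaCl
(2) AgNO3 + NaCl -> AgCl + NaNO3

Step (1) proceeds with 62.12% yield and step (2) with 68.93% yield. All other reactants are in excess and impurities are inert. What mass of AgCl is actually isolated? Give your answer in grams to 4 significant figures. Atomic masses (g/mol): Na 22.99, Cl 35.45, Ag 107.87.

847.5 g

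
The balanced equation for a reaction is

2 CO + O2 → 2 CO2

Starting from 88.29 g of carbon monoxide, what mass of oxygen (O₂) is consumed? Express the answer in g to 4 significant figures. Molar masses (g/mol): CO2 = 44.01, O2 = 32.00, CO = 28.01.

50.43 g

n(CO) = 88.290 g / 28.01 g/mol = 3.1521 mol.
From the equation the CO:O2 mole ratio is 2:1, so n(O2) = 3.1521 × 1/2 = 1.5760 mol.
Mass of O2 = 1.5760 mol × 32.00 g/mol = 50.433 g.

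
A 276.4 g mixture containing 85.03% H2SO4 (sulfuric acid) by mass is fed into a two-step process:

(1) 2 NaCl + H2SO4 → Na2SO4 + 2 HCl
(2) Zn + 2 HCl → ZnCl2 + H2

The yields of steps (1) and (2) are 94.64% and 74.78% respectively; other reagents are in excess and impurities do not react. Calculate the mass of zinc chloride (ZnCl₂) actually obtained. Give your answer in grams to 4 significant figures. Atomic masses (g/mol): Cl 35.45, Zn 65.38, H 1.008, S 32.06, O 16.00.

Pure H2SO4 = 276.4 × 0.8503 = 235.02 g.
M(H2SO4) = 2(1.008) + 32.06 + 4(16.00) = 98.076 g/mol.
M(ZnCl2) = 65.38 + 2(35.45) = 136.28 g/mol.
n(H2SO4) = 235.02 / 98.076 = 2.3963 mol.
Step 1 (H2SO4:HCl = 1:2): theoretical n(HCl) = 4.7927 mol; at 94.64% yield, n(HCl) = 4.5358 mol.
Step 2 (HCl:ZnCl2 = 2:1): theoretical n(ZnCl2) = 2.2679 mol, so theoretical mass = 2.2679 × 136.28 = 309.07 g.
At 74.78% yield, actual mass of ZnCl2 = 309.07 × 0.7478 = 231.12 g.

231.1 g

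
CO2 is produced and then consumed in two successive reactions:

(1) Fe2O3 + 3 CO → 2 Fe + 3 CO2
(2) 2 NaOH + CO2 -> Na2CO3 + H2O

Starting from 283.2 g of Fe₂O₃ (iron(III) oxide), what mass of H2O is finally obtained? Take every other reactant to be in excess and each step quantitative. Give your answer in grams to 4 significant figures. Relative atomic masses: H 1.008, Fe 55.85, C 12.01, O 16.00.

M(Fe2O3) = 2(55.85) + 3(16.00) = 159.70 g/mol.
M(H2O) = 2(1.008) + 16.00 = 18.016 g/mol.
n(Fe2O3) = 283.20 / 159.70 = 1.7733 mol.
Step 1 gives a 1:3 ratio of Fe2O3 to CO2, so n(CO2) = 5.3200 mol.
In step 2 the CO2:H2O ratio is 1:1, so n(H2O) = 5.3200 mol.
Mass of H2O = 5.3200 × 18.016 = 95.845 g.

95.84 g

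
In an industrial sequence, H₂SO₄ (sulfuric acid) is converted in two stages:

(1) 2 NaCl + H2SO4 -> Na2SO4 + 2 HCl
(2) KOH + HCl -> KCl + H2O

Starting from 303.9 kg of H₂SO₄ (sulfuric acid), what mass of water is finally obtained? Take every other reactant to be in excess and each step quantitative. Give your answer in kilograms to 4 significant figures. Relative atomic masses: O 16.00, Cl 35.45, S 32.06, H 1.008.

M(H2SO4) = 2(1.008) + 32.06 + 4(16.00) = 98.076 g/mol.
M(H2O) = 2(1.008) + 16.00 = 18.016 g/mol.
303.9 kg = 303900 g.
n(H2SO4) = 303900 / 98.076 = 3098.6 mol.
Step 1 gives a 1:2 ratio of H2SO4 to HCl, so n(HCl) = 6197.2 mol.
In step 2 the HCl:H2O ratio is 1:1, so n(H2O) = 6197.2 mol.
Mass of H2O = 6197.2 × 18.016 = 111650 g = 111.6 kg.

111.6 kg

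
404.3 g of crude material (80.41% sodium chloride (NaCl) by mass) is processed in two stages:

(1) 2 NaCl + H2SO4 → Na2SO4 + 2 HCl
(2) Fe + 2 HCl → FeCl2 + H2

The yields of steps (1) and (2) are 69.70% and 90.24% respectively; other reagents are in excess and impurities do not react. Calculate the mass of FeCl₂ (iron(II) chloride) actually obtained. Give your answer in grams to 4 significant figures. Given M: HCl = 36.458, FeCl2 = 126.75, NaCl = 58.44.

221.7 g

Pure NaCl = 404.3 × 0.8041 = 325.10 g.
n(NaCl) = 325.10 / 58.44 = 5.5629 mol.
Step 1 (NaCl:HCl = 2:2): theoretical n(HCl) = 5.5629 mol; at 69.70% yield, n(HCl) = 3.8774 mol.
Step 2 (HCl:FeCl2 = 2:1): theoretical n(FeCl2) = 1.9387 mol, so theoretical mass = 1.9387 × 126.75 = 245.73 g.
At 90.24% yield, actual mass of FeCl2 = 245.73 × 0.9024 = 221.74 g.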